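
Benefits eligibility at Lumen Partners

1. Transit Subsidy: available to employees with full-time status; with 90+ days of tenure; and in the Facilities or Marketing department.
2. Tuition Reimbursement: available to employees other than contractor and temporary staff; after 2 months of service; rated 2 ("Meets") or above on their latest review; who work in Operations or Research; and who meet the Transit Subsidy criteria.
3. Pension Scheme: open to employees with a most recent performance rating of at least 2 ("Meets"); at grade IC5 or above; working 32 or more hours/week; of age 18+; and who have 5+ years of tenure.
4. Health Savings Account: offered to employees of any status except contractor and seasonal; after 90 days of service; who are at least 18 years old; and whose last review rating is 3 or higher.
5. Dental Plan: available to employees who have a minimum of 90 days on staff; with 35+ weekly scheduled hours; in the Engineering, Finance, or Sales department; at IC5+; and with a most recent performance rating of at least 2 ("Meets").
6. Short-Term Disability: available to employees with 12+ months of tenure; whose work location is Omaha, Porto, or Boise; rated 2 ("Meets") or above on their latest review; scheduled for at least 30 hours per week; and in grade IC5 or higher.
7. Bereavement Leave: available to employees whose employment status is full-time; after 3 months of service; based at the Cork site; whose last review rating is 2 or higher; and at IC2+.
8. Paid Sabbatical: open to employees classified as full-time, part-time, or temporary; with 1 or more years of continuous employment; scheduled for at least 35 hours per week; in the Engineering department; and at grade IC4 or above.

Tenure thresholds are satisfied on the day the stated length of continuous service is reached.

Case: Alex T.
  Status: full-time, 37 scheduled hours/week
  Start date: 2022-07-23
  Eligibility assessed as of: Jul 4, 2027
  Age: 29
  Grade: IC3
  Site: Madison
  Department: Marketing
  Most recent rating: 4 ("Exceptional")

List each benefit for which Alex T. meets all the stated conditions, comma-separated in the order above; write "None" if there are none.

Transit Subsidy, Health Savings Account

Service from 2022-07-23 to Jul 4, 2027: 1807 days.
Transit Subsidy — status full-time ✓; service 1807 days ≥ 90 days ✓; dept Marketing ✓ → eligible.
Tuition Reimbursement — status full-time ✓ (not excluded); service 1807 days ≥ 2 months (≈60 days) ✓; rating 4 ≥ 2 ✓; dept Marketing ✗ → not eligible.
Pension Scheme — rating 4 ≥ 2 ✓; grade IC3 < IC5 ✗ → not eligible.
Health Savings Account — status full-time ✓ (not excluded); service 1807 days ≥ 90 days ✓; age 29 ≥ 18 ✓; rating 4 ≥ 3 ✓ → eligible.
Dental Plan — service 1807 days ≥ 90 days ✓; 37 hrs/wk ≥ 35 ✓; dept Marketing ✗ → not eligible.
Short-Term Disability — service 1807 days ≥ 12 months (≈360 days) ✓; site Madison ✗ (not Omaha, Porto, or Boise) → not eligible.
Bereavement Leave — status full-time ✓; service 1807 days ≥ 3 months (≈90 days) ✓; site Madison ✗ (not Cork) → not eligible.
Paid Sabbatical — status full-time ✓; service 1807 days ≥ 1 year (≈365 days) ✓; 37 hrs/wk ≥ 35 ✓; dept Marketing ✗ → not eligible.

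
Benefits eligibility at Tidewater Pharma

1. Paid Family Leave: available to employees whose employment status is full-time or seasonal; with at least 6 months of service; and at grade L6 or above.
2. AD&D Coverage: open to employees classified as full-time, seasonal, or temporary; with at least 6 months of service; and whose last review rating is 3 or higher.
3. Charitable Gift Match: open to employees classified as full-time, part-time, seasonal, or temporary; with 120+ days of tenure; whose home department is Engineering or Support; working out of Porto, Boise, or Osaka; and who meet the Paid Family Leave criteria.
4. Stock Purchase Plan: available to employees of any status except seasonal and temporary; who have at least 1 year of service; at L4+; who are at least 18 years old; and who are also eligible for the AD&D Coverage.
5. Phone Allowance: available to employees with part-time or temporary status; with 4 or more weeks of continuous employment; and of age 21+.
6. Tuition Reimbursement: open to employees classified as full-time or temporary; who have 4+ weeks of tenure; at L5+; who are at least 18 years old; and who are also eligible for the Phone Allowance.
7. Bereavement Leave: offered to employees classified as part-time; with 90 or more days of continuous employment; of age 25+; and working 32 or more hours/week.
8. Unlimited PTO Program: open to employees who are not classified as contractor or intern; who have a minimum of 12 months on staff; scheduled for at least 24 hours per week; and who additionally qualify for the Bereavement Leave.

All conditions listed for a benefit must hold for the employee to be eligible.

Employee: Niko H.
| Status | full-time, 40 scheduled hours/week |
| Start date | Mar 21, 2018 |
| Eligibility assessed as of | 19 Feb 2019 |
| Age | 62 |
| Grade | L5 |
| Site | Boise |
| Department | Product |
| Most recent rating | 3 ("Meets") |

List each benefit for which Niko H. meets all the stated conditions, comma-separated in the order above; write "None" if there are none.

Service from Mar 21, 2018 to 19 Feb 2019: 335 days.
Paid Family Leave — status full-time ✓; service 335 days ≥ 6 months (≈180 days) ✓; grade L5 < L6 ✗ → not eligible.
AD&D Coverage — status full-time ✓; service 335 days ≥ 6 months (≈180 days) ✓; rating 3 ≥ 3 ✓ → eligible.
Charitable Gift Match — status full-time ✓; service 335 days ≥ 120 days ✓; dept Product ✗ → not eligible.
Stock Purchase Plan — status full-time ✓ (not excluded); service 335 days < 1 year (≈365 days) ✗ → not eligible.
Phone Allowance — status full-time ✗ (requires part-time or temporary) → not eligible.
Tuition Reimbursement — status full-time ✓; service 335 days ≥ 4 weeks (≈28 days) ✓; grade L5 ≥ L5 ✓; age 62 ≥ 18 ✓; not eligible for Phone Allowance ✗ → not eligible.
Bereavement Leave — status full-time ✗ (requires part-time) → not eligible.
Unlimited PTO Program — status full-time ✓ (not excluded); service 335 days < 12 months (≈360 days) ✗ → not eligible.

AD&D Coverage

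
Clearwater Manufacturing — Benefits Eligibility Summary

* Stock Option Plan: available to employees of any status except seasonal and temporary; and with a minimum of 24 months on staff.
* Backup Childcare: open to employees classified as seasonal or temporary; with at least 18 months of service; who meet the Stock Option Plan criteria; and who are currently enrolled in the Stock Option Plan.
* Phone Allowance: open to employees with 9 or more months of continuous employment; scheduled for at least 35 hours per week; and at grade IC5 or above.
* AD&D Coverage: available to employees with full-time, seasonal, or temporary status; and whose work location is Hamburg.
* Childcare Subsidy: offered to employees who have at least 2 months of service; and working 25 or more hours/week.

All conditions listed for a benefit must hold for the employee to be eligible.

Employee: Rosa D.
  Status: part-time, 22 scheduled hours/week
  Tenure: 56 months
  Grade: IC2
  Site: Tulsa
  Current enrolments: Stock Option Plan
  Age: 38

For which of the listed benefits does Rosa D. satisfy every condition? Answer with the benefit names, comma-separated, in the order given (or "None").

Stock Option Plan

Stock Option Plan — status part-time ✓ (not excluded); service 56 months ≥ 24 months ✓ → eligible.
Backup Childcare — status part-time ✗ (requires seasonal or temporary) → not eligible.
Phone Allowance — service 56 months ≥ 9 months ✓; 22 hrs/wk < 35 ✗ → not eligible.
AD&D Coverage — status part-time ✗ (requires full-time, seasonal, or temporary) → not eligible.
Childcare Subsidy — service 56 months ≥ 2 months ✓; 22 hrs/wk < 25 ✗ → not eligible.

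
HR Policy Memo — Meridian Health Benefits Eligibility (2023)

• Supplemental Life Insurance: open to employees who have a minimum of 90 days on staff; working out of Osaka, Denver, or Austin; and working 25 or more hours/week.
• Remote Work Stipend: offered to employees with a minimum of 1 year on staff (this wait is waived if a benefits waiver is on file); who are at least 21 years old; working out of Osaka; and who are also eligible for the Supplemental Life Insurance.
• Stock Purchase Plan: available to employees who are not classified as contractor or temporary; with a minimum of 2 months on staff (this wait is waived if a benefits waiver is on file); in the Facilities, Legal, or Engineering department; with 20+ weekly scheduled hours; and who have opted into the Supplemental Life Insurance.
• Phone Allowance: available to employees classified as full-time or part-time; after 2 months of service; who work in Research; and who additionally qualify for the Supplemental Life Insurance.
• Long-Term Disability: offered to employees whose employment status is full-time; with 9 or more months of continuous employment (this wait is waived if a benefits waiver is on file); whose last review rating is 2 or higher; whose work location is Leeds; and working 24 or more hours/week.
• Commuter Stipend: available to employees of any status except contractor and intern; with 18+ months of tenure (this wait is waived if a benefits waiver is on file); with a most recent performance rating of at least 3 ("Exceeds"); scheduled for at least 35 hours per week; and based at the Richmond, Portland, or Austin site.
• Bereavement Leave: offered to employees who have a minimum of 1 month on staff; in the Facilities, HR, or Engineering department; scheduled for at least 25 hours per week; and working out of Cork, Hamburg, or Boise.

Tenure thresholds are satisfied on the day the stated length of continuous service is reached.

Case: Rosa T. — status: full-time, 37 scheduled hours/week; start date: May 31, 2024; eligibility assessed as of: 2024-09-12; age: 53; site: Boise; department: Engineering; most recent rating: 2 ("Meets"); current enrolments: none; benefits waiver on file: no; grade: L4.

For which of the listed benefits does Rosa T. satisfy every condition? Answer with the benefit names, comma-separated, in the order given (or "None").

Service from May 31, 2024 to 2024-09-12: 104 days.
Supplemental Life Insurance — service 104 days ≥ 90 days ✓; site Boise ✗ (not Osaka, Denver, or Austin) → not eligible.
Remote Work Stipend — no waiver, service 104 days < 1 year (≈365 days) ✗ → not eligible.
Stock Purchase Plan — status full-time ✓ (not excluded); no waiver, service 104 days ≥ 2 months (≈60 days) ✓; dept Engineering ✓; 37 hrs/wk ≥ 20 ✓; not enrolled in Supplemental Life Insurance ✗ → not eligible.
Phone Allowance — status full-time ✓; service 104 days ≥ 2 months (≈60 days) ✓; dept Engineering ✗ → not eligible.
Long-Term Disability — status full-time ✓; no waiver, service 104 days < 9 months (≈270 days) ✗ → not eligible.
Commuter Stipend — status full-time ✓ (not excluded); no waiver, service 104 days < 18 months (≈540 days) ✗ → not eligible.
Bereavement Leave — service 104 days ≥ 1 month (≈30 days) ✓; dept Engineering ✓; 37 hrs/wk ≥ 25 ✓; site Boise ✓ → eligible.

Bereavement Leave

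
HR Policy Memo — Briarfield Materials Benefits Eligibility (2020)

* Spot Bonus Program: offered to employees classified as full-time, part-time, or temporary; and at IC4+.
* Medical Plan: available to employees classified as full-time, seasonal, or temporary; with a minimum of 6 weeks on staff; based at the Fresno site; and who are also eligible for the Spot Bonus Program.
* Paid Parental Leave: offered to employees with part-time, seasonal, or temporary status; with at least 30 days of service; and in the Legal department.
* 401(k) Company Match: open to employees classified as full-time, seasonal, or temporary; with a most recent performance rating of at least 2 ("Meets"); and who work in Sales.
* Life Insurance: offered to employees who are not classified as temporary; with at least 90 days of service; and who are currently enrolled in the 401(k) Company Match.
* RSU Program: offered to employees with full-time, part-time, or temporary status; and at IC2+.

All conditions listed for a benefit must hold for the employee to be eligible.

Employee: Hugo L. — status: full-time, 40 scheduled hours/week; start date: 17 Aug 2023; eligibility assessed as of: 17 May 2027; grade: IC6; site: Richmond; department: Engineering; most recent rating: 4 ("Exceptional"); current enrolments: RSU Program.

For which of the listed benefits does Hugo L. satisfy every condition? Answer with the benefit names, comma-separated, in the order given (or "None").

Spot Bonus Program, RSU Program

Service from 17 Aug 2023 to 17 May 2027: 1369 days.
Spot Bonus Program — status full-time ✓; grade IC6 ≥ IC4 ✓ → eligible.
Medical Plan — status full-time ✓; service 1369 days ≥ 6 weeks (≈42 days) ✓; site Richmond ✗ (not Fresno) → not eligible.
Paid Parental Leave — status full-time ✗ (requires part-time, seasonal, or temporary) → not eligible.
401(k) Company Match — status full-time ✓; rating 4 ≥ 2 ✓; dept Engineering ✗ → not eligible.
Life Insurance — status full-time ✓ (not excluded); service 1369 days ≥ 90 days ✓; not enrolled in 401(k) Company Match ✗ → not eligible.
RSU Program — status full-time ✓; grade IC6 ≥ IC2 ✓ → eligible.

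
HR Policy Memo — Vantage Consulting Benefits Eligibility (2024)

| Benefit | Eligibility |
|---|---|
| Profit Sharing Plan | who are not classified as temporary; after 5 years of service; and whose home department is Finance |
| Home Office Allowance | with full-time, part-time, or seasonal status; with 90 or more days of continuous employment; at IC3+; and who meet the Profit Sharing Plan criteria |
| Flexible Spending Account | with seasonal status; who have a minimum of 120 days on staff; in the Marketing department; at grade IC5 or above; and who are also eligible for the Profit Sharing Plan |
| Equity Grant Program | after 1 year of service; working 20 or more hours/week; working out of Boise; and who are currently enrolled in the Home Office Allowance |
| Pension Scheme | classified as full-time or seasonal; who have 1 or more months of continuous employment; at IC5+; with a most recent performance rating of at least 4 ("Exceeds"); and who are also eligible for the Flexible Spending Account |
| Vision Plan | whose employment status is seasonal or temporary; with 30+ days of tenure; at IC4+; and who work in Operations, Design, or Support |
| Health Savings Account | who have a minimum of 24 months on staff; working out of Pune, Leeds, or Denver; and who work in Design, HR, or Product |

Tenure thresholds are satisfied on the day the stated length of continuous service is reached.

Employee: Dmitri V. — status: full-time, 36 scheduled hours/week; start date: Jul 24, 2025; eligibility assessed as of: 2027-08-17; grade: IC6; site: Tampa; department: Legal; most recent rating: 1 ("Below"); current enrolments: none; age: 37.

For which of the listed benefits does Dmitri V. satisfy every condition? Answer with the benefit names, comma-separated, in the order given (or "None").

Service from Jul 24, 2025 to 2027-08-17: 754 days.
Profit Sharing Plan — status full-time ✓ (not excluded); service 754 days < 5 years (≈1825 days) ✗ → not eligible.
Home Office Allowance — status full-time ✓; service 754 days ≥ 90 days ✓; grade IC6 ≥ IC3 ✓; not eligible for Profit Sharing Plan ✗ → not eligible.
Flexible Spending Account — status full-time ✗ (requires seasonal) → not eligible.
Equity Grant Program — service 754 days ≥ 1 year (≈365 days) ✓; 36 hrs/wk ≥ 20 ✓; site Tampa ✗ (not Boise) → not eligible.
Pension Scheme — status full-time ✓; service 754 days ≥ 1 month (≈30 days) ✓; grade IC6 ≥ IC5 ✓; rating 1 < 4 ✗ → not eligible.
Vision Plan — status full-time ✗ (requires seasonal or temporary) → not eligible.
Health Savings Account — service 754 days ≥ 24 months (≈720 days) ✓; site Tampa ✗ (not Pune, Leeds, or Denver) → not eligible.

None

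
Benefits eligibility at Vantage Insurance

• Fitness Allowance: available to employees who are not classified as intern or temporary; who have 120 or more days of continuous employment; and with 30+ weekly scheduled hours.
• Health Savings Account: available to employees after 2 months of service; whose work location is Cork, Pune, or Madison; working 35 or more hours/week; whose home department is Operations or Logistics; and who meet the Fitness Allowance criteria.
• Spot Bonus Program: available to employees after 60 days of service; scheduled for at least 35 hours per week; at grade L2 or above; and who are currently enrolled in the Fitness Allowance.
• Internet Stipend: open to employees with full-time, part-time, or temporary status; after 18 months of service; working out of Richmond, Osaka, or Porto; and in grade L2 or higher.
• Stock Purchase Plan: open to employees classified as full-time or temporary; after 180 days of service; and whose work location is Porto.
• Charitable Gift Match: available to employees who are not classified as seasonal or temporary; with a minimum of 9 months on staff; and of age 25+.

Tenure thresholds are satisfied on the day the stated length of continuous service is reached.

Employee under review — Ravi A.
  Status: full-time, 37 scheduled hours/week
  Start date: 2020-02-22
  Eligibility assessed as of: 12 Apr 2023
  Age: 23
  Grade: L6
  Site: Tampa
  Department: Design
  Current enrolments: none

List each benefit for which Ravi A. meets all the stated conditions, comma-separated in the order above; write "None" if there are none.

Fitness Allowance

Service from 2020-02-22 to 12 Apr 2023: 1145 days.
Fitness Allowance — status full-time ✓ (not excluded); service 1145 days ≥ 120 days ✓; 37 hrs/wk ≥ 30 ✓ → eligible.
Health Savings Account — service 1145 days ≥ 2 months (≈60 days) ✓; site Tampa ✗ (not Cork, Pune, or Madison) → not eligible.
Spot Bonus Program — service 1145 days ≥ 60 days ✓; 37 hrs/wk ≥ 35 ✓; grade L6 ≥ L2 ✓; not enrolled in Fitness Allowance ✗ → not eligible.
Internet Stipend — status full-time ✓; service 1145 days ≥ 18 months (≈540 days) ✓; site Tampa ✗ (not Richmond, Osaka, or Porto) → not eligible.
Stock Purchase Plan — status full-time ✓; service 1145 days ≥ 180 days ✓; site Tampa ✗ (not Porto) → not eligible.
Charitable Gift Match — status full-time ✓ (not excluded); service 1145 days ≥ 9 months (≈270 days) ✓; age 23 < 25 ✗ → not eligible.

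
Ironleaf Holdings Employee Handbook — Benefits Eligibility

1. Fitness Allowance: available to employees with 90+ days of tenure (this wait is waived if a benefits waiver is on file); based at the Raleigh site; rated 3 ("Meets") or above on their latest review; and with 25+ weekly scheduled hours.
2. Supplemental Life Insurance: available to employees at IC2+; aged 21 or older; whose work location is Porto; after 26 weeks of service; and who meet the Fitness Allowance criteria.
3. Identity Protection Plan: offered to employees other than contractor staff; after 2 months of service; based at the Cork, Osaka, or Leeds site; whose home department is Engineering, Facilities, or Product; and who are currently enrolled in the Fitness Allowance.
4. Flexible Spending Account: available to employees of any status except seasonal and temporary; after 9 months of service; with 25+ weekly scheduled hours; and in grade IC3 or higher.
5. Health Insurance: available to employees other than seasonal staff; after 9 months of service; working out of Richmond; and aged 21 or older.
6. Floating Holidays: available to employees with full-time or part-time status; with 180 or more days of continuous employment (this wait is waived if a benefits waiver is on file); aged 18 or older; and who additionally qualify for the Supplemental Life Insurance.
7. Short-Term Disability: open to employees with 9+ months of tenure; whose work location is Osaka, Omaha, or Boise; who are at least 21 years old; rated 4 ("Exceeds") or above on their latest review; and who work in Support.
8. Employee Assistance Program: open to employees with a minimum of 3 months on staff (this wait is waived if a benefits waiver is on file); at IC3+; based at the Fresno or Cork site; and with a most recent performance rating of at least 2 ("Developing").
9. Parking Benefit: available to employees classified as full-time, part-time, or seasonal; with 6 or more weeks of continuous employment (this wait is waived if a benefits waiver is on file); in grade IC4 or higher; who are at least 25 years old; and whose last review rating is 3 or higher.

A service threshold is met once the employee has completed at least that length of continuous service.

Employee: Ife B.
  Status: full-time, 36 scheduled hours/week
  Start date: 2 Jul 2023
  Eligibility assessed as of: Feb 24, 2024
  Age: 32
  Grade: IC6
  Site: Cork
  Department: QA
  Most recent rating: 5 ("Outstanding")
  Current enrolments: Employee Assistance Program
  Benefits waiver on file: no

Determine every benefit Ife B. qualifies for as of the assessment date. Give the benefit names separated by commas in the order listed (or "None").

Service from 2 Jul 2023 to Feb 24, 2024: 237 days.
Fitness Allowance — no waiver, service 237 days ≥ 90 days ✓; site Cork ✗ (not Raleigh) → not eligible.
Supplemental Life Insurance — grade IC6 ≥ IC2 ✓; age 32 ≥ 21 ✓; site Cork ✗ (not Porto) → not eligible.
Identity Protection Plan — status full-time ✓ (not excluded); service 237 days ≥ 2 months (≈60 days) ✓; site Cork ✓; dept QA ✗ → not eligible.
Flexible Spending Account — status full-time ✓ (not excluded); service 237 days < 9 months (≈270 days) ✗ → not eligible.
Health Insurance — status full-time ✓ (not excluded); service 237 days < 9 months (≈270 days) ✗ → not eligible.
Floating Holidays — status full-time ✓; no waiver, service 237 days ≥ 180 days ✓; age 32 ≥ 18 ✓; not eligible for Supplemental Life Insurance ✗ → not eligible.
Short-Term Disability — service 237 days < 9 months (≈270 days) ✗ → not eligible.
Employee Assistance Program — no waiver, service 237 days ≥ 3 months (≈90 days) ✓; grade IC6 ≥ IC3 ✓; site Cork ✓; rating 5 ≥ 2 ✓ → eligible.
Parking Benefit — status full-time ✓; no waiver, service 237 days ≥ 6 weeks (≈42 days) ✓; grade IC6 ≥ IC4 ✓; age 32 ≥ 25 ✓; rating 5 ≥ 3 ✓ → eligible.

Employee Assistance Program, Parking Benefit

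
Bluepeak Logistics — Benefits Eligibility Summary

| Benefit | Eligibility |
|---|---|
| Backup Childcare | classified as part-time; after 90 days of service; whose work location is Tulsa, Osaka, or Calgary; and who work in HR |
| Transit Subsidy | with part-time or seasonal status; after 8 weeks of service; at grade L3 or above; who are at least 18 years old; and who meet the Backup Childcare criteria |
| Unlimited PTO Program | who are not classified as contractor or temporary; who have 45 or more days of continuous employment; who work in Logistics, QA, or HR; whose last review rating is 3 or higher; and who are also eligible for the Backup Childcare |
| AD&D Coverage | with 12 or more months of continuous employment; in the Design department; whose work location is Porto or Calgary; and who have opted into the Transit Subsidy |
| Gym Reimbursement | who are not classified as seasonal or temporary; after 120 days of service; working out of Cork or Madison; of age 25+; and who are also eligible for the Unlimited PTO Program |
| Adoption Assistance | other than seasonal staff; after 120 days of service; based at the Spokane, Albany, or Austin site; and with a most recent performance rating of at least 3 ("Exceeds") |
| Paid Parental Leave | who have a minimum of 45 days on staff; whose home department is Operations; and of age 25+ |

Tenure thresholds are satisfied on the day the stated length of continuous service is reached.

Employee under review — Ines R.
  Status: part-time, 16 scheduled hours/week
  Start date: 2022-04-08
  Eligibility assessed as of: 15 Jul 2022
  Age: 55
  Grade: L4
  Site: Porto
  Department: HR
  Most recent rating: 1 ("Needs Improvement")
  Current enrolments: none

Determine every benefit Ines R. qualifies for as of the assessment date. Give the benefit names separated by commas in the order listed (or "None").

Service from 2022-04-08 to 15 Jul 2022: 98 days.
Backup Childcare — status part-time ✓; service 98 days ≥ 90 days ✓; site Porto ✗ (not Tulsa, Osaka, or Calgary) → not eligible.
Transit Subsidy — status part-time ✓; service 98 days ≥ 8 weeks (≈56 days) ✓; grade L4 ≥ L3 ✓; age 55 ≥ 18 ✓; not eligible for Backup Childcare ✗ → not eligible.
Unlimited PTO Program — status part-time ✓ (not excluded); service 98 days ≥ 45 days ✓; dept HR ✓; rating 1 < 3 ✗ → not eligible.
AD&D Coverage — service 98 days < 12 months (≈360 days) ✗ → not eligible.
Gym Reimbursement — status part-time ✓ (not excluded); service 98 days < 120 days ✗ → not eligible.
Adoption Assistance — status part-time ✓ (not excluded); service 98 days < 120 days ✗ → not eligible.
Paid Parental Leave — service 98 days ≥ 45 days ✓; dept HR ✗ → not eligible.

None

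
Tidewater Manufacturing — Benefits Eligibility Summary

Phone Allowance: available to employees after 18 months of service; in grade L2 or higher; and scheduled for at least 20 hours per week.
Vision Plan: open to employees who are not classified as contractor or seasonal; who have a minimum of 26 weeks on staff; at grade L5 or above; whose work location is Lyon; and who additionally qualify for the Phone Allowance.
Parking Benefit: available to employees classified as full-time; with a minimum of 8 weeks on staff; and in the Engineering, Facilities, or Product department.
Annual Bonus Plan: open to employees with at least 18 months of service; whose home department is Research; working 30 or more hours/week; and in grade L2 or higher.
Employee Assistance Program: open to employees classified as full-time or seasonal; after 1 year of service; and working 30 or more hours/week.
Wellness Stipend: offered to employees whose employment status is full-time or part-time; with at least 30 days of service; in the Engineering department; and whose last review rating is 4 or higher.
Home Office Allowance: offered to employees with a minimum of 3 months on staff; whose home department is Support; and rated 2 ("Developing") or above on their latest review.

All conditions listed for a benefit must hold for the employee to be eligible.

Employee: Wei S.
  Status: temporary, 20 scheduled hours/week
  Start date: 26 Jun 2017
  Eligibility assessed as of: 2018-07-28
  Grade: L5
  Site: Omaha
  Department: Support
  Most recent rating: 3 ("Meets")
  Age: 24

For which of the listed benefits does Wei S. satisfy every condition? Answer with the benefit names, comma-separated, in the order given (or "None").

Service from 26 Jun 2017 to 2018-07-28: 397 days.
Phone Allowance — service 397 days < 18 months (≈540 days) ✗ → not eligible.
Vision Plan — status temporary ✓ (not excluded); service 397 days ≥ 26 weeks (≈182 days) ✓; grade L5 ≥ L5 ✓; site Omaha ✗ (not Lyon) → not eligible.
Parking Benefit — status temporary ✗ (requires full-time) → not eligible.
Annual Bonus Plan — service 397 days < 18 months (≈540 days) ✗ → not eligible.
Employee Assistance Program — status temporary ✗ (requires full-time or seasonal) → not eligible.
Wellness Stipend — status temporary ✗ (requires full-time or part-time) → not eligible.
Home Office Allowance — service 397 days ≥ 3 months (≈90 days) ✓; dept Support ✓; rating 3 ≥ 2 ✓ → eligible.

Home Office Allowance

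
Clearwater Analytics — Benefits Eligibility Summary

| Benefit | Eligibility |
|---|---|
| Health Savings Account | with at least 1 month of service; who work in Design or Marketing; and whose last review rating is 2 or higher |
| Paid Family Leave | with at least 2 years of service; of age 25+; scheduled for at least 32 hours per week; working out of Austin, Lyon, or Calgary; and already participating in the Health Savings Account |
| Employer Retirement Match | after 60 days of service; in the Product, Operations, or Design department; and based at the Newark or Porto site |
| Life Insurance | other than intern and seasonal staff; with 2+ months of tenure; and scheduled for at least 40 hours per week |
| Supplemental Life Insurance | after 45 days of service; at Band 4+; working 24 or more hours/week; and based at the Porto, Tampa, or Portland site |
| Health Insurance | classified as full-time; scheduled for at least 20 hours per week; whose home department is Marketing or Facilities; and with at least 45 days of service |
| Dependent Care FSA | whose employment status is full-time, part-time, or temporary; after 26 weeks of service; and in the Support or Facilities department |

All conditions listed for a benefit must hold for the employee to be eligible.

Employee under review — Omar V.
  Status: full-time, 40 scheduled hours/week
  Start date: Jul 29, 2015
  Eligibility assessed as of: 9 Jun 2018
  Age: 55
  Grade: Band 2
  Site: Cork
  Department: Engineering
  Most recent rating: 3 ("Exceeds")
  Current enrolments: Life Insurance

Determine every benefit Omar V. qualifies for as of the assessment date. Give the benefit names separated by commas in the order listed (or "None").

Life Insurance

Service from Jul 29, 2015 to 9 Jun 2018: 1046 days.
Health Savings Account — service 1046 days ≥ 1 month (≈30 days) ✓; dept Engineering ✗ → not eligible.
Paid Family Leave — service 1046 days ≥ 2 years (≈730 days) ✓; age 55 ≥ 25 ✓; 40 hrs/wk ≥ 32 ✓; site Cork ✗ (not Austin, Lyon, or Calgary) → not eligible.
Employer Retirement Match — service 1046 days ≥ 60 days ✓; dept Engineering ✗ → not eligible.
Life Insurance — status full-time ✓ (not excluded); service 1046 days ≥ 2 months (≈60 days) ✓; 40 hrs/wk ≥ 40 ✓ → eligible.
Supplemental Life Insurance — service 1046 days ≥ 45 days ✓; grade Band 2 < Band 4 ✗ → not eligible.
Health Insurance — status full-time ✓; 40 hrs/wk ≥ 20 ✓; dept Engineering ✗ → not eligible.
Dependent Care FSA — status full-time ✓; service 1046 days ≥ 26 weeks (≈182 days) ✓; dept Engineering ✗ → not eligible.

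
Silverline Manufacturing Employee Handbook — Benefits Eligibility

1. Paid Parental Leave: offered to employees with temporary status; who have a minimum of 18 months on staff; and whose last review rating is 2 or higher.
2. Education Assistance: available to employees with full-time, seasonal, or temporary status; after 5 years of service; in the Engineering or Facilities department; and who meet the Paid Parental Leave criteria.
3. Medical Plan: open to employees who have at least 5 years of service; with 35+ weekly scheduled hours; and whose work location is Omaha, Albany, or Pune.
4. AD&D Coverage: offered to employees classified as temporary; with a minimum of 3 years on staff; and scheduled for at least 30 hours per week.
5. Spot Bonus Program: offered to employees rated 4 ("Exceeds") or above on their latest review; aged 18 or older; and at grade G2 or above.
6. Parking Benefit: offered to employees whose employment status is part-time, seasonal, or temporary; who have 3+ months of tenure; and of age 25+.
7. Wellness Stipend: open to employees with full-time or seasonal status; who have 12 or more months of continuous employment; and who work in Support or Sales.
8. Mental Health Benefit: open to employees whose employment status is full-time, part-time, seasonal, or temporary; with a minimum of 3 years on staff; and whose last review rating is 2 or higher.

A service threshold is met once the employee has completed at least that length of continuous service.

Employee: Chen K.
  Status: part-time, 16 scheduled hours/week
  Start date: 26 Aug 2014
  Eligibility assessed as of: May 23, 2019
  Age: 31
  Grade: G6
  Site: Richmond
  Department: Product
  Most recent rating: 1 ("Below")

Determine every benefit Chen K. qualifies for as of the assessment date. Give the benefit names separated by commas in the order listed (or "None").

Service from 26 Aug 2014 to May 23, 2019: 1731 days.
Paid Parental Leave — status part-time ✗ (requires temporary) → not eligible.
Education Assistance — status part-time ✗ (requires full-time, seasonal, or temporary) → not eligible.
Medical Plan — service 1731 days < 5 years (≈1825 days) ✗ → not eligible.
AD&D Coverage — status part-time ✗ (requires temporary) → not eligible.
Spot Bonus Program — rating 1 < 4 ✗ → not eligible.
Parking Benefit — status part-time ✓; service 1731 days ≥ 3 months (≈90 days) ✓; age 31 ≥ 25 ✓ → eligible.
Wellness Stipend — status part-time ✗ (requires full-time or seasonal) → not eligible.
Mental Health Benefit — status part-time ✓; service 1731 days ≥ 3 years (≈1095 days) ✓; rating 1 < 2 ✗ → not eligible.

Parking Benefit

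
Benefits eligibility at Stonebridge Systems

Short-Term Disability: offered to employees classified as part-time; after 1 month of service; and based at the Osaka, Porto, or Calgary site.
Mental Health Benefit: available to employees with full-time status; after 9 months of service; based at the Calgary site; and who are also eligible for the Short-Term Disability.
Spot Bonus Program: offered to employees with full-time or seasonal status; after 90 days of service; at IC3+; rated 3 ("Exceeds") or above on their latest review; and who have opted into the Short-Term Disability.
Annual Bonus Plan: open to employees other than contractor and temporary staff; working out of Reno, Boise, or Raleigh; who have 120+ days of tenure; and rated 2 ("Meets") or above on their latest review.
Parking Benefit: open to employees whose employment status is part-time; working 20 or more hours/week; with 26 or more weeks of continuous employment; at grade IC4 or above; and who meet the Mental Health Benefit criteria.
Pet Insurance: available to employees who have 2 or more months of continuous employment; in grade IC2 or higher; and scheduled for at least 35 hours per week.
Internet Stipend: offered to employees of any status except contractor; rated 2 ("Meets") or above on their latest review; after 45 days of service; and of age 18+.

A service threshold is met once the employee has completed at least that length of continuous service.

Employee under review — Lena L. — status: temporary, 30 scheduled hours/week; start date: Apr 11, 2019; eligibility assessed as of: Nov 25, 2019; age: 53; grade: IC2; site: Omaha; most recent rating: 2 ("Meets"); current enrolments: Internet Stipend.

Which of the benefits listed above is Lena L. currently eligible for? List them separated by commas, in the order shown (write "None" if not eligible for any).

Internet Stipend

Service from Apr 11, 2019 to Nov 25, 2019: 228 days.
Short-Term Disability — status temporary ✗ (requires part-time) → not eligible.
Mental Health Benefit — status temporary ✗ (requires full-time) → not eligible.
Spot Bonus Program — status temporary ✗ (requires full-time or seasonal) → not eligible.
Annual Bonus Plan — status temporary ✗ (excluded) → not eligible.
Parking Benefit — status temporary ✗ (requires part-time) → not eligible.
Pet Insurance — service 228 days ≥ 2 months (≈60 days) ✓; grade IC2 ≥ IC2 ✓; 30 hrs/wk < 35 ✗ → not eligible.
Internet Stipend — status temporary ✓ (not excluded); rating 2 ≥ 2 ✓; service 228 days ≥ 45 days ✓; age 53 ≥ 18 ✓ → eligible.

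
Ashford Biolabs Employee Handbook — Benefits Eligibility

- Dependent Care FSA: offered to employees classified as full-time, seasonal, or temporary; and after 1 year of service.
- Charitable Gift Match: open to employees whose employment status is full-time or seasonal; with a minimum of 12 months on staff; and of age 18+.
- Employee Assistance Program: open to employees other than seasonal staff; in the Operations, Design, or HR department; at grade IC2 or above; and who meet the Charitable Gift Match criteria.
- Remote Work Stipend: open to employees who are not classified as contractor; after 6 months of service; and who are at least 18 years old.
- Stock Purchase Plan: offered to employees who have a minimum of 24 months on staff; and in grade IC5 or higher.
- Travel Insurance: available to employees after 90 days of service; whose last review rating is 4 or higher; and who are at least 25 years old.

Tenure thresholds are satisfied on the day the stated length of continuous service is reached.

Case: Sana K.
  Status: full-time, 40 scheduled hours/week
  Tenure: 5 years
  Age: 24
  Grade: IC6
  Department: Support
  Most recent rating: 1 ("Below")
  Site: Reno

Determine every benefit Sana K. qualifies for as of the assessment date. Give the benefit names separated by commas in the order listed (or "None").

Dependent Care FSA — status full-time ✓; service 5 years ≥ 1 year ✓ → eligible.
Charitable Gift Match — status full-time ✓; service 5 years ≥ 12 months (≈360 days) ✓; age 24 ≥ 18 ✓ → eligible.
Employee Assistance Program — status full-time ✓ (not excluded); dept Support ✗ → not eligible.
Remote Work Stipend — status full-time ✓ (not excluded); service 5 years ≥ 6 months (≈180 days) ✓; age 24 ≥ 18 ✓ → eligible.
Stock Purchase Plan — service 5 years ≥ 24 months (≈720 days) ✓; grade IC6 ≥ IC5 ✓ → eligible.
Travel Insurance — service 5 years ≥ 90 days ✓; rating 1 < 4 ✗ → not eligible.

Dependent Care FSA, Charitable Gift Match, Remote Work Stipend, Stock Purchase Plan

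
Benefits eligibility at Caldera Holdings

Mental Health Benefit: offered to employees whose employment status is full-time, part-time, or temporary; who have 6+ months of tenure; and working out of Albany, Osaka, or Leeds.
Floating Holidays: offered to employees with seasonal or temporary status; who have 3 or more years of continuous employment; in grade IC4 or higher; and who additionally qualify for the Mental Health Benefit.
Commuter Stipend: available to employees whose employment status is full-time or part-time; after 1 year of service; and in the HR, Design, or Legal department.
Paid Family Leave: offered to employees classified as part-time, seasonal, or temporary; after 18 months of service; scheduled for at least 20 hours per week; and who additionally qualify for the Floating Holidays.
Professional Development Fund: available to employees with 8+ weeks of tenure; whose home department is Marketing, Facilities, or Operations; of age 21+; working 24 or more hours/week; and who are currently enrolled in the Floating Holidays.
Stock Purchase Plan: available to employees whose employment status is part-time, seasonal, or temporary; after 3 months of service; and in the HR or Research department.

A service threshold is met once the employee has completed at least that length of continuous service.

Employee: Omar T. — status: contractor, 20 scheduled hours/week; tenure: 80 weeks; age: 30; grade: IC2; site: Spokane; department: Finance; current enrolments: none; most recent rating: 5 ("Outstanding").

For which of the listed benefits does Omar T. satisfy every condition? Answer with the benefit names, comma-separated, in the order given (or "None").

Mental Health Benefit — status contractor ✗ (requires full-time, part-time, or temporary) → not eligible.
Floating Holidays — status contractor ✗ (requires seasonal or temporary) → not eligible.
Commuter Stipend — status contractor ✗ (requires full-time or part-time) → not eligible.
Paid Family Leave — status contractor ✗ (requires part-time, seasonal, or temporary) → not eligible.
Professional Development Fund — service 80 weeks ≥ 8 weeks ✓; dept Finance ✗ → not eligible.
Stock Purchase Plan — status contractor ✗ (requires part-time, seasonal, or temporary) → not eligible.

None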